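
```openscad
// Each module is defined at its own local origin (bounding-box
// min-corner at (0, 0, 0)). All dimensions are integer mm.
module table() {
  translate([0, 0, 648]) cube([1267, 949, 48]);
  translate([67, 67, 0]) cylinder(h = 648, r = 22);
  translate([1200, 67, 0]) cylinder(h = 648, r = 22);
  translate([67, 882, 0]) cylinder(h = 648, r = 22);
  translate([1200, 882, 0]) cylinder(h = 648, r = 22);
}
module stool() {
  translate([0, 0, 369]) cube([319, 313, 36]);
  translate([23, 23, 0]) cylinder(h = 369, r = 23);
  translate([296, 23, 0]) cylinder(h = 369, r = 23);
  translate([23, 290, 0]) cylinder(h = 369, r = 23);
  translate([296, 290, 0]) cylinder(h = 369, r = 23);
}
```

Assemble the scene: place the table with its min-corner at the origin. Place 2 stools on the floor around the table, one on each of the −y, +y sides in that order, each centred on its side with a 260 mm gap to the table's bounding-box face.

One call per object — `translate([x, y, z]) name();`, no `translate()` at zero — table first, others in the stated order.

table();
translate([474, -573, 0]) stool();
translate([474, 1209, 0]) stool();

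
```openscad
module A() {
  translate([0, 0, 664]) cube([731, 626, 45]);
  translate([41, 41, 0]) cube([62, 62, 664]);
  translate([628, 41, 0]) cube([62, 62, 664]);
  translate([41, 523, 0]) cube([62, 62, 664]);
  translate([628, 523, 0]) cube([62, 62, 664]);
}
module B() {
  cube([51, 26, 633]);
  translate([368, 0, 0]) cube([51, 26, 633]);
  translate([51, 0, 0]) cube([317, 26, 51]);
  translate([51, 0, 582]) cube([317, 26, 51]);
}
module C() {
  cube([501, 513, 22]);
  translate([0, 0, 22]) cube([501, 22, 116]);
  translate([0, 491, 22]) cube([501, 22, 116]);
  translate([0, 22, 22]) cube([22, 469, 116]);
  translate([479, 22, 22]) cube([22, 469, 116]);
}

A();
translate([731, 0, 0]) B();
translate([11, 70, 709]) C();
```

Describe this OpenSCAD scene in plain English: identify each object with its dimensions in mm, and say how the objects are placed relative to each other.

A is a table with a 731×626 mm rectangular top, 45 mm thick, top surface at z = 709 mm, supported by four 62×62 mm square legs, each inset 41 mm from the nearest pair of top edges, running from the floor.

B is a picture frame with a 317×531 mm rectangular opening (x by z) and a uniform 51 mm border on every side. Frame depth is 26 mm along y. It is built from two vertical stiles running the full outside height and two horizontal rails spanning the gap between the stiles.

C is an open-topped rectangular box: outside dimensions 501×513×138 mm, with a uniform wall and base thickness of 22 mm. The base is a full 501×513 slab on the floor; four walls sit on top of the base. The front and back walls (the −y and +y sides) span the full width; the two side walls fit between them.

The picture frame is against the table's +x side, with their −y faces flush. The open box is on top of the table.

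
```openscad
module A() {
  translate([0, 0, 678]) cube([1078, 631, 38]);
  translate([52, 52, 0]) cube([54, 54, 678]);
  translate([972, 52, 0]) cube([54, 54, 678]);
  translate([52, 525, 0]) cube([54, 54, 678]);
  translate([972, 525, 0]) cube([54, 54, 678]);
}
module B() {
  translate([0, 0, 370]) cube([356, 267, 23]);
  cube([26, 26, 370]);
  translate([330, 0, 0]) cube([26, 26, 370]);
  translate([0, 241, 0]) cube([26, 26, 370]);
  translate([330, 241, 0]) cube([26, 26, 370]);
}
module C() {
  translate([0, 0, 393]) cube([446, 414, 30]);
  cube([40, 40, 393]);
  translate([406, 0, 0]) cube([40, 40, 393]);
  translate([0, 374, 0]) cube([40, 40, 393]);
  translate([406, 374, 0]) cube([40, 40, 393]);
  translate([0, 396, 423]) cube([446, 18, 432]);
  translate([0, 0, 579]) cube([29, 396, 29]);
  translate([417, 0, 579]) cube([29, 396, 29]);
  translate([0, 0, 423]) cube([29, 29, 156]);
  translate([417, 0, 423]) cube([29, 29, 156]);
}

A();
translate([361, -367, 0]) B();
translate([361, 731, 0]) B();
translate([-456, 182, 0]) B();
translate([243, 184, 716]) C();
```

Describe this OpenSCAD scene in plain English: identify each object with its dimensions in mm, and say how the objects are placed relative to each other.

A is a table: top 1078 mm (x) × 631 mm (y), 38 mm thick, upper face at z = 716 mm, on four 54×54 mm square legs, each inset 52 mm from the nearest pair of top edges, running from z = 0 to the bottom of the top.

B is a simple wooden stool: a rectangular seat 356 mm (x) by 267 mm (y), 23 mm thick, top face at z = 393 mm, on four square legs, each 26×26 mm in cross-section. The legs rest on z = 0, each flush with a corner of the seat.

C is a chair: 446×414 mm seat, 30 mm thick, top at z = 423 mm, on four 40 mm square corner legs flush with the seat edges. A 18 mm thick backrest slab spans the full seat width, extending 432 mm above the seat top, its back face flush with the seat's +y edge. Two armrests of 29×29 mm section run along each side from the seat's front edge to the front of the backrest, top faces 185 mm above the seat top and outer faces flush with the seat's x-edges; a 29×29 mm post under the front of each armrest stands on the seat at the front corner.

Three stools sit around the table at the −y, +y, −x sides. The chair is on top of the table.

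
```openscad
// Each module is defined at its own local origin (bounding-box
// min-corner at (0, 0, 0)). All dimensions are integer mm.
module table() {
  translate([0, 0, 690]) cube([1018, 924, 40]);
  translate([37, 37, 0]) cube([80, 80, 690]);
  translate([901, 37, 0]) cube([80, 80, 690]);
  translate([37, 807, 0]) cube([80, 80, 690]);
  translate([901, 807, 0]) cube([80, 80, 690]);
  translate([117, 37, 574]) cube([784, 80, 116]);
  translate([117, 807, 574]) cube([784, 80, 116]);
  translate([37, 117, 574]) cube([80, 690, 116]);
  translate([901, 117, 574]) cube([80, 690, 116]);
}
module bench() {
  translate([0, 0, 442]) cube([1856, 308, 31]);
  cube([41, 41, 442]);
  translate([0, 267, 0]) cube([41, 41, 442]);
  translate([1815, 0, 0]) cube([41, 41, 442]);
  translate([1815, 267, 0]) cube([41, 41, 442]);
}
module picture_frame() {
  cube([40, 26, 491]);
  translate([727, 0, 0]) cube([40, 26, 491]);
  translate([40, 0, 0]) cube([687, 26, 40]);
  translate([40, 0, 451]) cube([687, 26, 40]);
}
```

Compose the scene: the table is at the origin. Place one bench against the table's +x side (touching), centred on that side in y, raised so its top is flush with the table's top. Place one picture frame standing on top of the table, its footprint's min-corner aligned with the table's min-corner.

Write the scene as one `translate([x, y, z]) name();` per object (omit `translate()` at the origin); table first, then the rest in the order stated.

table();
translate([1018, 308, 257]) bench();
translate([0, 0, 730]) picture_frame();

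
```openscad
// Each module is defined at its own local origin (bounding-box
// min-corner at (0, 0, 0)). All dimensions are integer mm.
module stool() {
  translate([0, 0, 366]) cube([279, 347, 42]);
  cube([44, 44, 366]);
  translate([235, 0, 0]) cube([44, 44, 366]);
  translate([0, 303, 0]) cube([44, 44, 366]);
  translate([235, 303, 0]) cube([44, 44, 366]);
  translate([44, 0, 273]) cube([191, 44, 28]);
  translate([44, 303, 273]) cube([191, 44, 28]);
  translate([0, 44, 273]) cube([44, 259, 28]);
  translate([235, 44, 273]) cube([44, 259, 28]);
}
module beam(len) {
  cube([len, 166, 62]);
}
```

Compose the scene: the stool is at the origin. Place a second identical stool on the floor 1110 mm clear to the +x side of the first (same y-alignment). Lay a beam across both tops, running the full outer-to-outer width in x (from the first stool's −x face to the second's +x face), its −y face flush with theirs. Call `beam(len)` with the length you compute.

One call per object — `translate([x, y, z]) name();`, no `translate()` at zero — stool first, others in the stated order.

stool();
translate([1389, 0, 0]) stool();
translate([0, 0, 408]) beam(1668);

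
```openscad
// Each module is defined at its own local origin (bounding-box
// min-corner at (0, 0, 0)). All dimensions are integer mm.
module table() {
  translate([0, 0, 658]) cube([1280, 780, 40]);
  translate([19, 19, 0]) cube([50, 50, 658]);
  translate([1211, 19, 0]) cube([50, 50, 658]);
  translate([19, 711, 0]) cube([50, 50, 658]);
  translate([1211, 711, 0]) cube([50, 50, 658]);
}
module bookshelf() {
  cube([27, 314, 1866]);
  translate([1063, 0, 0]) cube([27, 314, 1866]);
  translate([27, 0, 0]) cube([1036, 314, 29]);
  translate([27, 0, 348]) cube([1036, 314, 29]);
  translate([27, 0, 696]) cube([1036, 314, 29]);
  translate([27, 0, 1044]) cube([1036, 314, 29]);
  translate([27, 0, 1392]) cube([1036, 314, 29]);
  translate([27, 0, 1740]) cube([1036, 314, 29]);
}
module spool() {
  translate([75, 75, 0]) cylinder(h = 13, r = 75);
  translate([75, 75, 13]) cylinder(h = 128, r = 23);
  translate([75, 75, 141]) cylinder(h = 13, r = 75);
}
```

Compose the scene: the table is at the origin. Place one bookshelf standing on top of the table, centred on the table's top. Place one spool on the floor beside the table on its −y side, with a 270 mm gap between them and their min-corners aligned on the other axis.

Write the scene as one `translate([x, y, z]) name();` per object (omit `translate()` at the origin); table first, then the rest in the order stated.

table();
translate([95, 233, 698]) bookshelf();
translate([0, -420, 0]) spool();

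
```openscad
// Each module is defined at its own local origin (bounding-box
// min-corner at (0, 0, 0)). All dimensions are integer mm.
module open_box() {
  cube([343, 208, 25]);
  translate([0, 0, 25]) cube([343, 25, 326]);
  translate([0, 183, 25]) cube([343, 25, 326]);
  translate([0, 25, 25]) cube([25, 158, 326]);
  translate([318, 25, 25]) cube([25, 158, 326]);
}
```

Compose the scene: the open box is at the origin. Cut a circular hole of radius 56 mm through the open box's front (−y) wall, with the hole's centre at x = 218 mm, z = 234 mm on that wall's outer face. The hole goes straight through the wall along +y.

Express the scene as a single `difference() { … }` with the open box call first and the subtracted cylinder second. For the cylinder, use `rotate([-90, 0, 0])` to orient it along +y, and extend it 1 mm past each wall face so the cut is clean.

difference() {
  open_box();
  translate([218, -1, 234]) rotate([-90, 0, 0]) cylinder(h = 27, r = 56);
}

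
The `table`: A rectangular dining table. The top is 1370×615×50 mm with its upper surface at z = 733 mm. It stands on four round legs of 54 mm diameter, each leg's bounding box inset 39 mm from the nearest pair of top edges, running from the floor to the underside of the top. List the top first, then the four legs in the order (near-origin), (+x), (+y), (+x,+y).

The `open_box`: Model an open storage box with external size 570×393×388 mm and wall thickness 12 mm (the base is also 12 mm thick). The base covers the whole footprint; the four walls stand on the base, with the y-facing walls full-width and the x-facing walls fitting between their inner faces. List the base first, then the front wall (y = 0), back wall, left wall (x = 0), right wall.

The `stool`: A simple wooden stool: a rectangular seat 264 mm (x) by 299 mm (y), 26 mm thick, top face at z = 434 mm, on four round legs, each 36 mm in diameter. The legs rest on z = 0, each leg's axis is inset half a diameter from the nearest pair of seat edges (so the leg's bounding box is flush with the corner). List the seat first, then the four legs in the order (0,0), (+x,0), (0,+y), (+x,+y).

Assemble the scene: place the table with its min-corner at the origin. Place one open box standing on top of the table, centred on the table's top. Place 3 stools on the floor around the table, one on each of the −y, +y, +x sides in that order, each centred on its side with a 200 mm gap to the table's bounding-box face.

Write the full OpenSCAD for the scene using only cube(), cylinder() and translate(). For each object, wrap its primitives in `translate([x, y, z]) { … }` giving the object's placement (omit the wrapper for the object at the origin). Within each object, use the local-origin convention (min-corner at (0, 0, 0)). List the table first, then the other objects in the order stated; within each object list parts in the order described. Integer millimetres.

translate([0, 0, 683]) cube([1370, 615, 50]);
translate([66, 66, 0]) cylinder(h = 683, r = 27);
translate([1304, 66, 0]) cylinder(h = 683, r = 27);
translate([66, 549, 0]) cylinder(h = 683, r = 27);
translate([1304, 549, 0]) cylinder(h = 683, r = 27);
translate([400, 111, 733]) {
  cube([570, 393, 12]);
  translate([0, 0, 12]) cube([570, 12, 376]);
  translate([0, 381, 12]) cube([570, 12, 376]);
  translate([0, 12, 12]) cube([12, 369, 376]);
  translate([558, 12, 12]) cube([12, 369, 376]);
}
translate([553, -499, 0]) {
  translate([0, 0, 408]) cube([264, 299, 26]);
  translate([18, 18, 0]) cylinder(h = 408, r = 18);
  translate([246, 18, 0]) cylinder(h = 408, r = 18);
  translate([18, 281, 0]) cylinder(h = 408, r = 18);
  translate([246, 281, 0]) cylinder(h = 408, r = 18);
}
translate([553, 815, 0]) {
  translate([0, 0, 408]) cube([264, 299, 26]);
  translate([18, 18, 0]) cylinder(h = 408, r = 18);
  translate([246, 18, 0]) cylinder(h = 408, r = 18);
  translate([18, 281, 0]) cylinder(h = 408, r = 18);
  translate([246, 281, 0]) cylinder(h = 408, r = 18);
}
translate([1570, 158, 0]) {
  translate([0, 0, 408]) cube([264, 299, 26]);
  translate([18, 18, 0]) cylinder(h = 408, r = 18);
  translate([246, 18, 0]) cylinder(h = 408, r = 18);
  translate([18, 281, 0]) cylinder(h = 408, r = 18);
  translate([246, 281, 0]) cylinder(h = 408, r = 18);
}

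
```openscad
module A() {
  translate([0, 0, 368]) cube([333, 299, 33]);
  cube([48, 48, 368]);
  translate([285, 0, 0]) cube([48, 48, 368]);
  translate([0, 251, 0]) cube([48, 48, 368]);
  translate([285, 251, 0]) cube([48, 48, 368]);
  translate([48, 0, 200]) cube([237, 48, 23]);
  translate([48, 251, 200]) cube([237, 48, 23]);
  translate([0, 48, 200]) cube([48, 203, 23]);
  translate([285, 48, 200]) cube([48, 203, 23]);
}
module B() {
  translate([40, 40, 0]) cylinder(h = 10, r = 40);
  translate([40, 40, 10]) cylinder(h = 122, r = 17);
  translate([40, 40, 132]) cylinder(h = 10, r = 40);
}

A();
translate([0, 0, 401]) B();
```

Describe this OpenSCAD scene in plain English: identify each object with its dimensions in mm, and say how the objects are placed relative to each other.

A is a four-legged stool. The seat is 333×299 mm, 33 mm thick, top at z = 401 mm. It stands on four square legs, each 48×48 mm in cross-section, from z = 0 to the seat underside, each flush with a corner of the seat. Four stretchers, 48 mm wide and 23 mm tall, connect adjacent legs with their undersides at z = 200 mm, each running between the inner faces of the legs it joins and aligned with the legs' outer faces on the other axis.

B is a spool: two coaxial disc flanges of radius 40 mm and thickness 10 mm, joined by a core cylinder of radius 17 mm and height 122 mm. The lower flange rests on z = 0 and the three cylinders share a vertical axis.

The spool is on top of the stool.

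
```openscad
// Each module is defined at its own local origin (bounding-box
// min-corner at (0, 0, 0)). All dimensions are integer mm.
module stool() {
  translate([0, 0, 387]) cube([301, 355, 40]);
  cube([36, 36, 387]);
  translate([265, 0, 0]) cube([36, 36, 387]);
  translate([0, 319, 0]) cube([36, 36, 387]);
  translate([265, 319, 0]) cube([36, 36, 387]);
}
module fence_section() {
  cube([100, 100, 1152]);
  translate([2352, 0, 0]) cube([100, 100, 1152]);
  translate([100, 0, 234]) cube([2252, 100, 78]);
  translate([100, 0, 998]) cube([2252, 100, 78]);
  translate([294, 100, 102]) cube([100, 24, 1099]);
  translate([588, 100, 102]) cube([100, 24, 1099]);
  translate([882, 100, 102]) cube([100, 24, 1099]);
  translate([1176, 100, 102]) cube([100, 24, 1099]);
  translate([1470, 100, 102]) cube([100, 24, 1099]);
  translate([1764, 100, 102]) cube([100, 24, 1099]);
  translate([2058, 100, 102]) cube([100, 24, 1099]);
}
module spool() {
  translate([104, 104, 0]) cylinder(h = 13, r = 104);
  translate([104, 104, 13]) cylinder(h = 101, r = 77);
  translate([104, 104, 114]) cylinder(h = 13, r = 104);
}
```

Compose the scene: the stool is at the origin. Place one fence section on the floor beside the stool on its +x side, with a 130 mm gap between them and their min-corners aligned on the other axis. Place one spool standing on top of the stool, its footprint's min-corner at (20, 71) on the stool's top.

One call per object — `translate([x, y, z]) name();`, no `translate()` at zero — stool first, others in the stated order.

stool();
translate([431, 0, 0]) fence_section();
translate([20, 71, 427]) spool();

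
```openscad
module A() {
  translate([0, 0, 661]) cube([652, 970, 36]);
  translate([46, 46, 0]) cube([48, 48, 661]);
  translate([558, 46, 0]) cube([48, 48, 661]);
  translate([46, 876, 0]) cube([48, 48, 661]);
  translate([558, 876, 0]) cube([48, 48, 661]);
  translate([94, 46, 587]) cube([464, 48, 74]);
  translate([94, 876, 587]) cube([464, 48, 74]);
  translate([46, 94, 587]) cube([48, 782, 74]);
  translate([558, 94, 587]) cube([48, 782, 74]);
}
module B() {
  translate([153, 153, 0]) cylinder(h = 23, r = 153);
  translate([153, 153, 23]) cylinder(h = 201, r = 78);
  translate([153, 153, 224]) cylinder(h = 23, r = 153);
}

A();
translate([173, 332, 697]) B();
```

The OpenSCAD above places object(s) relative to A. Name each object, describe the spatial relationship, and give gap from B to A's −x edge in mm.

The spool's min-x is at 173; the table's min-x is 0; gap = 173 mm.

A is a table. B is a spool. The spool is on top of the table, centred. The gap from the spool to the table's −x edge is 173 mm.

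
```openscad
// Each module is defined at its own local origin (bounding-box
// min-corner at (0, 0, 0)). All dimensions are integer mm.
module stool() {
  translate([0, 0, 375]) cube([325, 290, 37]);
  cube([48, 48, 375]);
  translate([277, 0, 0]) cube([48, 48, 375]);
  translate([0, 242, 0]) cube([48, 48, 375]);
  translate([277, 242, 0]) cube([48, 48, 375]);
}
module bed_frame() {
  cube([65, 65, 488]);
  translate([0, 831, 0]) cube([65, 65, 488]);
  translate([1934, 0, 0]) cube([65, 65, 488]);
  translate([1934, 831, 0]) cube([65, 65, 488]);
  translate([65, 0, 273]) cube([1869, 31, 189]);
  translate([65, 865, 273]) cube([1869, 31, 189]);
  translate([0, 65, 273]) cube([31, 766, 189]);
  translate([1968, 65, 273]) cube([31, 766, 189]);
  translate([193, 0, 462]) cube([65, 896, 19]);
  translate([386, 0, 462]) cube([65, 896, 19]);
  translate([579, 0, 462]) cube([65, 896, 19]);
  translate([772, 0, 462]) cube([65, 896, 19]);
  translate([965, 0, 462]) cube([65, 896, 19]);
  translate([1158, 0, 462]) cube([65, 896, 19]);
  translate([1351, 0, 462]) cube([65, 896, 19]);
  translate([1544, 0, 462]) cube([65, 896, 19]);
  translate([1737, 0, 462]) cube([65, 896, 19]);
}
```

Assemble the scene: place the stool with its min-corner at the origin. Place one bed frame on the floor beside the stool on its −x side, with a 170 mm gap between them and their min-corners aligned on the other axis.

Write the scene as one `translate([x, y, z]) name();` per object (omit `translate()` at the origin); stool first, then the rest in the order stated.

stool();
translate([-2169, 0, 0]) bed_frame();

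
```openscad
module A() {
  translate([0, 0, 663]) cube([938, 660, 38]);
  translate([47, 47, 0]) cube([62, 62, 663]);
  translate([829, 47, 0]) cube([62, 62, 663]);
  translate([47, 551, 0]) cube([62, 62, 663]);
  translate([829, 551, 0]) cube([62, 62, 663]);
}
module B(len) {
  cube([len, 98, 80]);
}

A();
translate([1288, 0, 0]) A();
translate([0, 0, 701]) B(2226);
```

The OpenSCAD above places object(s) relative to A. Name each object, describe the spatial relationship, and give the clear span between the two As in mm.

A is a table. B is a beam. A beam spans the tops of two tables. The clear span between the two tables is 350 mm.

Second table starts at x = 1288; first ends at x = 938; clear span = 1288 − 938 = 350 mm.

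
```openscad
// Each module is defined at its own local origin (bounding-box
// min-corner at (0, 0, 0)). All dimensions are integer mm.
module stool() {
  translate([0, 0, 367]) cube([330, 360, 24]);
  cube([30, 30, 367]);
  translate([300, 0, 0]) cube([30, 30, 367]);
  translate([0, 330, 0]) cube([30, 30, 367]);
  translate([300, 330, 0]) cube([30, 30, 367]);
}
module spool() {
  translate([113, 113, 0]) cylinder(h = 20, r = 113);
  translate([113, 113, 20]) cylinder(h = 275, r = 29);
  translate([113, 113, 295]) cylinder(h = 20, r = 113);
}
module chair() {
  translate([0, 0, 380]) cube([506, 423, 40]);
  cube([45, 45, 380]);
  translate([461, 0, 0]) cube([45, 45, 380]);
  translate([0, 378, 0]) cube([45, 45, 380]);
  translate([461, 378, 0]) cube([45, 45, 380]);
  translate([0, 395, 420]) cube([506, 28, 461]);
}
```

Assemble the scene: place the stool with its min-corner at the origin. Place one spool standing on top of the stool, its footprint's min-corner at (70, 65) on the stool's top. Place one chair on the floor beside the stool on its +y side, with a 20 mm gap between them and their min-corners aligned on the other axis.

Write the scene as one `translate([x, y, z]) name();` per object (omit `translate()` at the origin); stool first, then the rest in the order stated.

stool();
translate([70, 65, 391]) spool();
translate([0, 380, 0]) chair();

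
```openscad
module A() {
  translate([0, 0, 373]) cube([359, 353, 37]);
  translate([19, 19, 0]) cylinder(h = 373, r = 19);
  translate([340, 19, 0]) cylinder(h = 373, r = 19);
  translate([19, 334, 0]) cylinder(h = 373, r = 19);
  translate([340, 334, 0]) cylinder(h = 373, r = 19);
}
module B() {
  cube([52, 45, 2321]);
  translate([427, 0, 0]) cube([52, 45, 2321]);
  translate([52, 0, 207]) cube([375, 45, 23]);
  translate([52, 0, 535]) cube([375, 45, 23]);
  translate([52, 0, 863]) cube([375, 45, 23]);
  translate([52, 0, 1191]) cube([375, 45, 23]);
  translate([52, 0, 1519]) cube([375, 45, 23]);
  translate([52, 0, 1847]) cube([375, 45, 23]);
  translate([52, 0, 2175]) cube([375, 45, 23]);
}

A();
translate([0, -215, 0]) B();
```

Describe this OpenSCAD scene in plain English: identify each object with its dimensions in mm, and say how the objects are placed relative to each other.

A is a four-legged stool. The seat is a 359×353×37 mm slab whose top surface is at z = 410 mm; four round legs, each 38 mm in diameter, run from the floor (z = 0) to the underside of the seat, each leg's axis is inset half a diameter from the nearest pair of seat edges (so the leg's bounding box is flush with the corner).

B is a straight ladder. Two 52×45 mm vertical rails, 2321 mm tall, stand 479 mm apart (outside-to-outside) with their front faces coplanar on the −y side. 7 rungs, each 45 mm deep and 23 mm tall, span between the inner faces of the rails, front faces flush with the rails. The lowest rung's underside is at z = 207 mm and rungs are spaced 328 mm apart (underside to underside).

The ladder is on the floor beside the stool on its −y side.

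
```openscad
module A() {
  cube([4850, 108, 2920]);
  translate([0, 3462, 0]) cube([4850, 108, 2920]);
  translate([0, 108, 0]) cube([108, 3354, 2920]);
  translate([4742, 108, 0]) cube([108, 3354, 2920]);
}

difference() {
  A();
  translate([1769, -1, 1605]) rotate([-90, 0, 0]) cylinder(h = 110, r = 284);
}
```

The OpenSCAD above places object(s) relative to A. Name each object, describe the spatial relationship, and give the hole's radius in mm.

A is a house frame. The house frame has a circular hole through its front wall. The hole's radius is 284 mm.

The subtracted cylinder has r = 284 mm.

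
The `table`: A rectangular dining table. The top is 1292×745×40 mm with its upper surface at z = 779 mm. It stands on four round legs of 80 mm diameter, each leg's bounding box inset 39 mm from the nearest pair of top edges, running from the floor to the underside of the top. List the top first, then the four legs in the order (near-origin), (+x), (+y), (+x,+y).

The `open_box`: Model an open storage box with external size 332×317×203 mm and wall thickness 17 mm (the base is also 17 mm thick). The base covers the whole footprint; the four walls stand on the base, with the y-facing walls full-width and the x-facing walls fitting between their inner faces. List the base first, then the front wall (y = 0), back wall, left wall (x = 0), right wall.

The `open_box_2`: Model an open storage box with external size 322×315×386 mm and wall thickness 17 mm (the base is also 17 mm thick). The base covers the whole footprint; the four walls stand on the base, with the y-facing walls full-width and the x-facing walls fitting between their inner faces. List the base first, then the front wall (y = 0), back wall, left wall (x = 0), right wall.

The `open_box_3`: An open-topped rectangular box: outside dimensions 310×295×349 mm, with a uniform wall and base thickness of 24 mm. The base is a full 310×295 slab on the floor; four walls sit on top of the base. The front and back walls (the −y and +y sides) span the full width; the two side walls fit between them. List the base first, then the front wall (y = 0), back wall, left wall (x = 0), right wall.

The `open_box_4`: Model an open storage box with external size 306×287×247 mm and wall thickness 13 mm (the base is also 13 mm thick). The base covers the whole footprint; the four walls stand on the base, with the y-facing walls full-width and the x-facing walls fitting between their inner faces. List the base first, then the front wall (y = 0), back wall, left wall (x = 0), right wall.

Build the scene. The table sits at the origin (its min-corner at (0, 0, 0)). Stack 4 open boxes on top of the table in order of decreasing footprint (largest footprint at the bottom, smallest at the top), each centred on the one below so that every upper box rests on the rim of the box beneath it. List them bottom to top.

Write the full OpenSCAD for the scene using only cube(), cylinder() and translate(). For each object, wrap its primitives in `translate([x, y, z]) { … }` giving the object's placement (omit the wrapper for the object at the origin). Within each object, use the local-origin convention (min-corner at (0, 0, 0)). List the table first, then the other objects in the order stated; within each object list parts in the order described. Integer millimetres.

translate([0, 0, 739]) cube([1292, 745, 40]);
translate([79, 79, 0]) cylinder(h = 739, r = 40);
translate([1213, 79, 0]) cylinder(h = 739, r = 40);
translate([79, 666, 0]) cylinder(h = 739, r = 40);
translate([1213, 666, 0]) cylinder(h = 739, r = 40);
translate([480, 214, 779]) {
  cube([332, 317, 17]);
  translate([0, 0, 17]) cube([332, 17, 186]);
  translate([0, 300, 17]) cube([332, 17, 186]);
  translate([0, 17, 17]) cube([17, 283, 186]);
  translate([315, 17, 17]) cube([17, 283, 186]);
}
translate([485, 215, 982]) {
  cube([322, 315, 17]);
  translate([0, 0, 17]) cube([322, 17, 369]);
  translate([0, 298, 17]) cube([322, 17, 369]);
  translate([0, 17, 17]) cube([17, 281, 369]);
  translate([305, 17, 17]) cube([17, 281, 369]);
}
translate([491, 225, 1368]) {
  cube([310, 295, 24]);
  translate([0, 0, 24]) cube([310, 24, 325]);
  translate([0, 271, 24]) cube([310, 24, 325]);
  translate([0, 24, 24]) cube([24, 247, 325]);
  translate([286, 24, 24]) cube([24, 247, 325]);
}
translate([493, 229, 1717]) {
  cube([306, 287, 13]);
  translate([0, 0, 13]) cube([306, 13, 234]);
  translate([0, 274, 13]) cube([306, 13, 234]);
  translate([0, 13, 13]) cube([13, 261, 234]);
  translate([293, 13, 13]) cube([13, 261, 234]);
}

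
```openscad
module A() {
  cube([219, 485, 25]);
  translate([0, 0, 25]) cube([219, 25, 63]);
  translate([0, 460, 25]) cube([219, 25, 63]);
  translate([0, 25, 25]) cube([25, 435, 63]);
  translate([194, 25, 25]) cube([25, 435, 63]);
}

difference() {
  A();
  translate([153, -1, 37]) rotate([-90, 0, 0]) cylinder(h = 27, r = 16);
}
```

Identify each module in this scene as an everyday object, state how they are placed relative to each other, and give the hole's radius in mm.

A is an open box. The open box has a circular hole through its front wall. The hole's radius is 16 mm.

The subtracted cylinder has r = 16 mm.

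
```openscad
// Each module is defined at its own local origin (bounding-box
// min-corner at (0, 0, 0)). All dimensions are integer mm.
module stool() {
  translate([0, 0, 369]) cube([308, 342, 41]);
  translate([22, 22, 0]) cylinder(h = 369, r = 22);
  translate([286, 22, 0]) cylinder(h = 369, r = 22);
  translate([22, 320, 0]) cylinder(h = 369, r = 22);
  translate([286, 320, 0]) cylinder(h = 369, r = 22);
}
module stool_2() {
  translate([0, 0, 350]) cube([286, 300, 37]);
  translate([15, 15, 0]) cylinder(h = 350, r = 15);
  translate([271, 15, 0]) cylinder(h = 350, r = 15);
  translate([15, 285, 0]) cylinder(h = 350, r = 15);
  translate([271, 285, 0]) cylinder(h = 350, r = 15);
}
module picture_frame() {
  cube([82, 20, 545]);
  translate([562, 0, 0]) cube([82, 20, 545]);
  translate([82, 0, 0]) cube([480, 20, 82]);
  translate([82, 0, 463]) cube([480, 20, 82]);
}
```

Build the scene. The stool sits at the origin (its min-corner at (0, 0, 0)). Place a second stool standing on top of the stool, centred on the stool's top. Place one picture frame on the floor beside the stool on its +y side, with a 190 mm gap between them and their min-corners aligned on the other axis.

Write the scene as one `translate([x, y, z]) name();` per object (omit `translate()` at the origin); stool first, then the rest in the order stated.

stool();
translate([11, 21, 410]) stool_2();
translate([0, 532, 0]) picture_frame();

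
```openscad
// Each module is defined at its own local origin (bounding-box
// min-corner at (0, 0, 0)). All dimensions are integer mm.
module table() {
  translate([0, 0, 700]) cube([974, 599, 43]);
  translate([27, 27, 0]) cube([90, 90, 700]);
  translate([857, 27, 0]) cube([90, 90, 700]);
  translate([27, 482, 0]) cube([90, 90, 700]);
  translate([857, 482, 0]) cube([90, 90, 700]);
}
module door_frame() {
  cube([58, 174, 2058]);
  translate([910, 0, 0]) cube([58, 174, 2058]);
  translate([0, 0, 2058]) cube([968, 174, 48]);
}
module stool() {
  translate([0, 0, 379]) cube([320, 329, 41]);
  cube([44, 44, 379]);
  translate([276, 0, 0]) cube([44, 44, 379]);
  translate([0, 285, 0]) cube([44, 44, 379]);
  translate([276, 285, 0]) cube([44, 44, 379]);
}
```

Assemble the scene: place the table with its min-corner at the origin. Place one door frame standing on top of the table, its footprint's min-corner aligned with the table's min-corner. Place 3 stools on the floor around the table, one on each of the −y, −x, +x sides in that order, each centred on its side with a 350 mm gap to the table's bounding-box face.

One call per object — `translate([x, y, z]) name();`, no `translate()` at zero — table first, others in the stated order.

table();
translate([0, 0, 743]) door_frame();
translate([327, -679, 0]) stool();
translate([-670, 135, 0]) stool();
translate([1324, 135, 0]) stool();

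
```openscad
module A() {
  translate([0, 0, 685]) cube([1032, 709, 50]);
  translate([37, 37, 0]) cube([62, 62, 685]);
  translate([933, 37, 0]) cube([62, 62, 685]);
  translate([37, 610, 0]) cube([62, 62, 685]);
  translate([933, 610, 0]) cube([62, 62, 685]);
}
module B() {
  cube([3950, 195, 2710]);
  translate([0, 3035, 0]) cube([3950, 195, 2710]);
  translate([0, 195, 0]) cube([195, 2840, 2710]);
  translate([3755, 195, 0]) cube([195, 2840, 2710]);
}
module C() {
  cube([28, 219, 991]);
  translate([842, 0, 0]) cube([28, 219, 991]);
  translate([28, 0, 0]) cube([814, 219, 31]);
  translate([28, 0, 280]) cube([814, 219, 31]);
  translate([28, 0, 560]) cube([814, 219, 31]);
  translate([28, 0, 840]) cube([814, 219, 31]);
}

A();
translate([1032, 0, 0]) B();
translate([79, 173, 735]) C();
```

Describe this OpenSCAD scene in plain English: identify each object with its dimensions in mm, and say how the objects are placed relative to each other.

A is a rectangular dining table. The top is 1032×709×50 mm with its upper surface at z = 735 mm. It stands on four 62×62 mm square legs, each inset 37 mm from the nearest pair of top edges, running from the floor to the underside of the top.

B is a box-shaped house frame (walls only): outside footprint 3950×3230 mm, wall height 2710 mm, wall thickness 195 mm. The two y-facing walls run the full x-width; the two x-facing walls fit between the inner faces of the y-facing walls.

C is a bookshelf 870 mm wide overall, 219 mm deep and 991 mm tall. The two sides are 28 mm thick vertical panels. 4 horizontal shelves of 31 mm thickness span between the inner faces of the sides; the lowest shelf sits on the floor and shelves are stacked with a clear vertical gap of 249 mm between each pair.

The house frame is against the table's +x side, with their −y faces flush. The bookshelf is on top of the table.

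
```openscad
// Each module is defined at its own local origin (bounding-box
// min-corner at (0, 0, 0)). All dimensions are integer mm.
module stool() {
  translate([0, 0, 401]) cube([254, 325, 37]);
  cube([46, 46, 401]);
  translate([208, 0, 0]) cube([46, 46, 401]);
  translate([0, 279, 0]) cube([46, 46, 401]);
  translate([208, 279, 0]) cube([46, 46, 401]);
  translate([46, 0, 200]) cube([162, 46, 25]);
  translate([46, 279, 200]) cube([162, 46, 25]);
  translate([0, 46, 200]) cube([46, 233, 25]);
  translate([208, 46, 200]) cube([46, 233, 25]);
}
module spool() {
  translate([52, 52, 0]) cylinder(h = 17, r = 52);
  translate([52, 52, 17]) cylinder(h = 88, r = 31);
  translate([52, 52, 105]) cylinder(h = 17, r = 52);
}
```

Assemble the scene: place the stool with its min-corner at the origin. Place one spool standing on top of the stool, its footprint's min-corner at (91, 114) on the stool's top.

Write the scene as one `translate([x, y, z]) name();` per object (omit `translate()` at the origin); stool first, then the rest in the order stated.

stool();
translate([91, 114, 438]) spool();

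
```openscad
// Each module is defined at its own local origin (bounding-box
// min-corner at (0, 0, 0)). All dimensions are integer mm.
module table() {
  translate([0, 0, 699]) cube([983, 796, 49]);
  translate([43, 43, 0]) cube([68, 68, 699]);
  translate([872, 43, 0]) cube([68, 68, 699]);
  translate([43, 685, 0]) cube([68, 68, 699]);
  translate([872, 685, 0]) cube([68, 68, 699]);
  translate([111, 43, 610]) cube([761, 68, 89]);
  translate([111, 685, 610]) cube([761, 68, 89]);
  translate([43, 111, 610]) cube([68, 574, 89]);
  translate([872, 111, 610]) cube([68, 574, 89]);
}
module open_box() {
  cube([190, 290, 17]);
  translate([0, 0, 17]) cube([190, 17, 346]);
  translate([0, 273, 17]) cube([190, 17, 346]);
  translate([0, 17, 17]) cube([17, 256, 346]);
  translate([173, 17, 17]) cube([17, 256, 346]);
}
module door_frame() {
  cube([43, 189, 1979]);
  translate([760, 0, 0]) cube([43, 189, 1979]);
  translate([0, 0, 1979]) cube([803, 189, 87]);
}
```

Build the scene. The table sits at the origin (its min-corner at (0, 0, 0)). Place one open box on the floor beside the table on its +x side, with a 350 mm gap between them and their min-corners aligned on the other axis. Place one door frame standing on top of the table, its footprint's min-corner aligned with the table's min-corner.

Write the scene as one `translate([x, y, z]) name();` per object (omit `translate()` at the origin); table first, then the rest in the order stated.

table();
translate([1333, 0, 0]) open_box();
translate([0, 0, 748]) door_frame();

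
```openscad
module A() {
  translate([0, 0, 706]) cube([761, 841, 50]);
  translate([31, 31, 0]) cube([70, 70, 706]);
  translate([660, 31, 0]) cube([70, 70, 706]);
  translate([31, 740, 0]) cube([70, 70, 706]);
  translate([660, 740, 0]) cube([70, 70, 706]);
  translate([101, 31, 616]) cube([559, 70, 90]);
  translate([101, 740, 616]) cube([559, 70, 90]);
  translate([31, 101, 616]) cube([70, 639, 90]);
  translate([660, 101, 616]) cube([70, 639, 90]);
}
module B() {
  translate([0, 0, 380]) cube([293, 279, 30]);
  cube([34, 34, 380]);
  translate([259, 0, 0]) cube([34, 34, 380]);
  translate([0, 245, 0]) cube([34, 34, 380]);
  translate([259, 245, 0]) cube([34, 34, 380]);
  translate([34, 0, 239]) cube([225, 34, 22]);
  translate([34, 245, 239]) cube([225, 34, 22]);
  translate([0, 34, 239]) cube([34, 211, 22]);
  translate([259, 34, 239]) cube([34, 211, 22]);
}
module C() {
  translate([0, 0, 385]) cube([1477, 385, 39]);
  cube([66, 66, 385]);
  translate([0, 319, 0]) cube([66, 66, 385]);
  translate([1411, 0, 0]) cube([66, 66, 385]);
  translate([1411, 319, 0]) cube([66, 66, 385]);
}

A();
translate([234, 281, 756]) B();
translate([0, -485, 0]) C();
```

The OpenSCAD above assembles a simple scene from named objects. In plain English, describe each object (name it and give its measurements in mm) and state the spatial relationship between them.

A is a rectangular dining table. The top is 761×841×50 mm with its upper surface at z = 756 mm. It stands on four 70×70 mm square legs, each inset 31 mm from the nearest pair of top edges, running from the floor to the underside of the top. Four apron rails, 70 mm thick and 90 mm tall, run between adjacent legs with their top edges flush with the underside of the top and their outer faces flush with the legs' outer faces.

B is a simple wooden stool: a rectangular seat 293 mm (x) by 279 mm (y), 30 mm thick, top face at z = 410 mm, on four square legs, each 34×34 mm in cross-section. The legs rest on z = 0, each flush with a corner of the seat. Four stretchers, 34 mm wide and 22 mm tall, connect adjacent legs with their undersides at z = 239 mm, each running between the inner faces of the legs it joins and aligned with the legs' outer faces on the other axis.

C is a long wooden bench with a 1477 mm (x) × 385 mm (y) seat, 39 mm thick, its top surface 424 mm above the floor. Four 66 mm square legs at the seat corners, flush with the edges, run from z = 0 to the seat underside.

The stool is on top of the table, centred. The bench is on the floor beside the table on its −y side.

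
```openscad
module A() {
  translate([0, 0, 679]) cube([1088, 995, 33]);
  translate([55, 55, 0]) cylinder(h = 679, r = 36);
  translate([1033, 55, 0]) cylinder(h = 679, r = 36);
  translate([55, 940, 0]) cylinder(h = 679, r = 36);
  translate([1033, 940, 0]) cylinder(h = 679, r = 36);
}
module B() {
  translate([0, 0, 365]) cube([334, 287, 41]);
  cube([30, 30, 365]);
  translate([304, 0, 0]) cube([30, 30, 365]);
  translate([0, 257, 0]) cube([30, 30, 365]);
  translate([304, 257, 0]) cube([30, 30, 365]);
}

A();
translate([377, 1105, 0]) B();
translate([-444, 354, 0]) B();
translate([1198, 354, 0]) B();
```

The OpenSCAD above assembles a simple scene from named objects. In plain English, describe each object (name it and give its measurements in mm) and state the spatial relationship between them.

A is a rectangular dining table. The top is 1088×995×33 mm with its upper surface at z = 712 mm. It stands on four round legs of 72 mm diameter, each leg's bounding box inset 19 mm from the nearest pair of top edges, running from the floor to the underside of the top.

B is a four-legged stool. The seat is 334×287 mm, 41 mm thick, top at z = 406 mm. It stands on four square legs, each 30×30 mm in cross-section, from z = 0 to the seat underside, each flush with a corner of the seat.

Three stools sit around the table at the +y, −x, +x sides.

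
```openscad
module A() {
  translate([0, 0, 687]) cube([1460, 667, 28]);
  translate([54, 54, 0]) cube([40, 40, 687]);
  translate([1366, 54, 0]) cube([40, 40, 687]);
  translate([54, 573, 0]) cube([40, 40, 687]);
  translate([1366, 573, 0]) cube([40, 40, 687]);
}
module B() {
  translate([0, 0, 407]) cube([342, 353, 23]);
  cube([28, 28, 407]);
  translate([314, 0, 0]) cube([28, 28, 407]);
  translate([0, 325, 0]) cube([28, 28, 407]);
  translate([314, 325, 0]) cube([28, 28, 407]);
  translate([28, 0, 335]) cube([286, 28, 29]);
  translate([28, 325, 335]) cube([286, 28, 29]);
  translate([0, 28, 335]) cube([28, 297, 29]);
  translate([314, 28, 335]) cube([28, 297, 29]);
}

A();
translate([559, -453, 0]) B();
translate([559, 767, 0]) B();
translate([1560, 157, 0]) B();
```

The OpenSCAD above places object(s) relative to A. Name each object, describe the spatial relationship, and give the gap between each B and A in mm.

Each stool's nearest face is 100 mm from the table's bounding box.

A is a table. B is a stool. Three stools sit around the table at the −y, +y, +x sides. The gap between each stool and the table is 100 mm.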